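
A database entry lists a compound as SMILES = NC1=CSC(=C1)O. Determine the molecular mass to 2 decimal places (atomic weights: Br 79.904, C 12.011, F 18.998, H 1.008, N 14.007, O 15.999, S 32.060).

First, the molecular formula is C4H5NOS (counting implicit H from valence).
  C: 4 × 12.011 = 48.044
  H: 5 × 1.008 = 5.040
  N: 1 × 14.007 = 14.007
  O: 1 × 15.999 = 15.999
  S: 1 × 32.060 = 32.060
Sum: 4×12.011 + 5×1.008 + 1×14.007 + 1×15.999 + 1×32.060 = 115.150 → 115.15 g/mol.

115.15 g/mol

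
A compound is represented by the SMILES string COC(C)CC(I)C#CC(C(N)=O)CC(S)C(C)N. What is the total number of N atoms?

Scan the SMILES for N atoms (remember two-letter symbols like Cl and Br are single atoms).
Nitrogen count: 2.

2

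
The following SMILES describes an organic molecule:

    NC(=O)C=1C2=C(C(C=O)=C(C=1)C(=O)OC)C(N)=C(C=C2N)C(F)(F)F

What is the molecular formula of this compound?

C15H12F3N3O4

Walk through each heavy atom and fill implicit hydrogens from standard valence (C 4, N 3, O 2, S 2, halogen 1):
  atom 1: N, bond orders sum to 1 (valence 3) → 2 H
  atom 2: C, bond orders sum to 4 (valence 4) → 0 H
  atom 3: O, bond orders sum to 2 (valence 2) → 0 H
  atom 4: C, bond orders sum to 4 (valence 4) → 0 H
  atom 5: C, bond orders sum to 4 (valence 4) → 0 H
  atom 6: C, bond orders sum to 4 (valence 4) → 0 H
  atom 7: C, bond orders sum to 4 (valence 4) → 0 H
  atom 8: C, bond orders sum to 3 (valence 4) → 1 H
  atom 9: O, bond orders sum to 2 (valence 2) → 0 H
  atom 10: C, bond orders sum to 4 (valence 4) → 0 H
  atom 11: C, bond orders sum to 3 (valence 4) → 1 H
  atom 12: C, bond orders sum to 4 (valence 4) → 0 H
  atom 13: O, bond orders sum to 2 (valence 2) → 0 H
  atom 14: O, bond orders sum to 2 (valence 2) → 0 H
  atom 15: C, bond orders sum to 1 (valence 4) → 3 H
  atom 16: C, bond orders sum to 4 (valence 4) → 0 H
  atom 17: N, bond orders sum to 1 (valence 3) → 2 H
  atom 18: C, bond orders sum to 4 (valence 4) → 0 H
  atom 19: C, bond orders sum to 3 (valence 4) → 1 H
  atom 20: C, bond orders sum to 4 (valence 4) → 0 H
  atom 21: N, bond orders sum to 1 (valence 3) → 2 H
  atom 22: C, bond orders sum to 4 (valence 4) → 0 H
  atom 23: F (halogen, monovalent) → 0 H
  atom 24: F (halogen, monovalent) → 0 H
  atom 25: F (halogen, monovalent) → 0 H
Totals → C:15, H:12, F:3, N:3, O:4.
In Hill order: C15H12F3N3O4.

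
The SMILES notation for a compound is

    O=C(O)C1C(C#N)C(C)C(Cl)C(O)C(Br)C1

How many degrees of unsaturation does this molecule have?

4

Molecular formula: C10H13BrClNO3.
DoU = (2C + 2 + N − H − X) / 2, where X is the halogen count and O/S are ignored.
    = (2·10 + 2 + 1 − 13 − 2) / 2 = 8 / 2 = 4.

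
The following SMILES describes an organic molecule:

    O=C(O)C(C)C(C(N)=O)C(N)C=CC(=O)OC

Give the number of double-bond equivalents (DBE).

4

Degree of unsaturation = (number of rings) + (number of π bonds).
Ring closures in the SMILES: 0.
π bonds: 4 double bonds (each 1 DoU) → 4 DoU from unsaturation.
Total DoU = 0 + 4 = 4.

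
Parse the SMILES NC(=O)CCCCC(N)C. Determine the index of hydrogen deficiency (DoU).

Molecular formula: C7H16N2O.
DoU = (2C + 2 + N − H − X) / 2, where X is the halogen count and O/S are ignored.
    = (2·7 + 2 + 2 − 16 − 0) / 2 = 2 / 2 = 1.

1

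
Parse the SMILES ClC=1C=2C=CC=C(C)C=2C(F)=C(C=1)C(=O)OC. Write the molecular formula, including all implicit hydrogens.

Walk through each heavy atom and fill implicit hydrogens from standard valence (C 4, N 3, O 2, S 2, halogen 1):
  atom 1: Cl (halogen, monovalent) → 0 H
  atom 2: C, bond orders sum to 4 (valence 4) → 0 H
  atom 3: C, bond orders sum to 4 (valence 4) → 0 H
  atom 4: C, bond orders sum to 3 (valence 4) → 1 H
  atom 5: C, bond orders sum to 3 (valence 4) → 1 H
  atom 6: C, bond orders sum to 3 (valence 4) → 1 H
  atom 7: C, bond orders sum to 4 (valence 4) → 0 H
  atom 8: C, bond orders sum to 1 (valence 4) → 3 H
  atom 9: C, bond orders sum to 4 (valence 4) → 0 H
  atom 10: C, bond orders sum to 4 (valence 4) → 0 H
  atom 11: F (halogen, monovalent) → 0 H
  atom 12: C, bond orders sum to 4 (valence 4) → 0 H
  atom 13: C, bond orders sum to 3 (valence 4) → 1 H
  atom 14: C, bond orders sum to 4 (valence 4) → 0 H
  atom 15: O, bond orders sum to 2 (valence 2) → 0 H
  atom 16: O, bond orders sum to 2 (valence 2) → 0 H
  atom 17: C, bond orders sum to 1 (valence 4) → 3 H
Totals → C:13, H:10, Cl:1, F:1, O:2.
In Hill order: C13H10ClFO2.

C13H10ClFO2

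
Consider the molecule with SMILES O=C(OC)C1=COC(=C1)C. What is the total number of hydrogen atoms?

8

Walk through each heavy atom and fill implicit hydrogens from standard valence (C 4, N 3, O 2, S 2, halogen 1):
  atom 1: O, bond orders sum to 2 (valence 2) → 0 H
  atom 2: C, bond orders sum to 4 (valence 4) → 0 H
  atom 3: O, bond orders sum to 2 (valence 2) → 0 H
  atom 4: C, bond orders sum to 1 (valence 4) → 3 H
  atom 5: C, bond orders sum to 4 (valence 4) → 0 H
  atom 6: C, bond orders sum to 3 (valence 4) → 1 H
  atom 7: O, bond orders sum to 2 (valence 2) → 0 H
  atom 8: C, bond orders sum to 4 (valence 4) → 0 H
  atom 9: C, bond orders sum to 3 (valence 4) → 1 H
  atom 10: C, bond orders sum to 1 (valence 4) → 3 H
Total hydrogens: 8.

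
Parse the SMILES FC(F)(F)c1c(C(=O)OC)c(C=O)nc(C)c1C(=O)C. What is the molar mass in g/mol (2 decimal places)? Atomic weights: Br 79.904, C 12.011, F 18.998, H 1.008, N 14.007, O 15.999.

First, the molecular formula is C12H10F3NO4 (counting implicit H from valence).
  C: 12 × 12.011 = 144.132
  F: 3 × 18.998 = 56.994
  H: 10 × 1.008 = 10.080
  N: 1 × 14.007 = 14.007
  O: 4 × 15.999 = 63.996
Sum: 12×12.011 + 3×18.998 + 10×1.008 + 1×14.007 + 4×15.999 = 289.209 → 289.21 g/mol.

289.21 g/mol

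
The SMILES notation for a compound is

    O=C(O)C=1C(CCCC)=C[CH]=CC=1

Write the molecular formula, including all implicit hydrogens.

Walk through each heavy atom and fill implicit hydrogens from standard valence (C 4, N 3, O 2, S 2, halogen 1):
  atom 1: O, bond orders sum to 2 (valence 2) → 0 H
  atom 2: C, bond orders sum to 4 (valence 4) → 0 H
  atom 3: O, bond orders sum to 1 (valence 2) → 1 H
  atom 4: C, bond orders sum to 4 (valence 4) → 0 H
  atom 5: C, bond orders sum to 4 (valence 4) → 0 H
  atom 6: C, bond orders sum to 2 (valence 4) → 2 H
  atom 7: C, bond orders sum to 2 (valence 4) → 2 H
  atom 8: C, bond orders sum to 2 (valence 4) → 2 H
  atom 9: C, bond orders sum to 1 (valence 4) → 3 H
  atom 10: C, bond orders sum to 3 (valence 4) → 1 H
  atom 11: C with explicit H count 1
  atom 12: C, bond orders sum to 3 (valence 4) → 1 H
  atom 13: C, bond orders sum to 3 (valence 4) → 1 H
Totals → C:11, H:14, O:2.
In Hill order: C11H14O2.

C11H14O2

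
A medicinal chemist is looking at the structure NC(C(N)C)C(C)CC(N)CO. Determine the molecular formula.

C8H21N3O

Walk through each heavy atom and fill implicit hydrogens from standard valence (C 4, N 3, O 2, S 2, halogen 1):
  atom 1: N, bond orders sum to 1 (valence 3) → 2 H
  atom 2: C, bond orders sum to 3 (valence 4) → 1 H
  atom 3: C, bond orders sum to 3 (valence 4) → 1 H
  atom 4: N, bond orders sum to 1 (valence 3) → 2 H
  atom 5: C, bond orders sum to 1 (valence 4) → 3 H
  atom 6: C, bond orders sum to 3 (valence 4) → 1 H
  atom 7: C, bond orders sum to 1 (valence 4) → 3 H
  atom 8: C, bond orders sum to 2 (valence 4) → 2 H
  atom 9: C, bond orders sum to 3 (valence 4) → 1 H
  atom 10: N, bond orders sum to 1 (valence 3) → 2 H
  atom 11: C, bond orders sum to 2 (valence 4) → 2 H
  atom 12: O, bond orders sum to 1 (valence 2) → 1 H
Totals → C:8, H:21, N:3, O:1.
In Hill order: C8H21N3O.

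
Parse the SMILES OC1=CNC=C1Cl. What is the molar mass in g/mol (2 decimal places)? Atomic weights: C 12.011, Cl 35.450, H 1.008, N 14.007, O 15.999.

First, the molecular formula is C4H4ClNO (counting implicit H from valence).
  C: 4 × 12.011 = 48.044
  Cl: 1 × 35.450 = 35.450
  H: 4 × 1.008 = 4.032
  N: 1 × 14.007 = 14.007
  O: 1 × 15.999 = 15.999
Sum: 4×12.011 + 1×35.450 + 4×1.008 + 1×14.007 + 1×15.999 = 117.532 → 117.53 g/mol.

117.53 g/mol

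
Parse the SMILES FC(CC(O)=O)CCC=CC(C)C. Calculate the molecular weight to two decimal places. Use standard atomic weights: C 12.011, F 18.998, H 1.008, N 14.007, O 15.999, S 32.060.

188.24 g/mol

First, the molecular formula is C10H17FO2 (counting implicit H from valence).
  C: 10 × 12.011 = 120.110
  F: 1 × 18.998 = 18.998
  H: 17 × 1.008 = 17.136
  O: 2 × 15.999 = 31.998
Sum: 10×12.011 + 1×18.998 + 17×1.008 + 2×15.999 = 188.242 → 188.24 g/mol.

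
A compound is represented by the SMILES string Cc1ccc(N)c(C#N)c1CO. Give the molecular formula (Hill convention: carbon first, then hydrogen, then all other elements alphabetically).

C9H10N2O

Walk through each heavy atom and fill implicit hydrogens from standard valence (C 4, N 3, O 2, S 2, halogen 1); for lowercase aromatic atoms, an aromatic c carries 1 H when it has two neighbours and 0 H with three, and aromatic n carries 0 H:
  atom 1: C, bond orders sum to 1 (valence 4) → 3 H
  atom 2: aromatic c, 3 neighbours → 0 H
  atom 3: aromatic c, 2 neighbours → 1 H
  atom 4: aromatic c, 2 neighbours → 1 H
  atom 5: aromatic c, 3 neighbours → 0 H
  atom 6: N, bond orders sum to 1 (valence 3) → 2 H
  atom 7: aromatic c, 3 neighbours → 0 H
  atom 8: C, bond orders sum to 4 (valence 4) → 0 H
  atom 9: N, bond orders sum to 3 (valence 3) → 0 H
  atom 10: aromatic c, 3 neighbours → 0 H
  atom 11: C, bond orders sum to 2 (valence 4) → 2 H
  atom 12: O, bond orders sum to 1 (valence 2) → 1 H
Totals → C:9, H:10, N:2, O:1.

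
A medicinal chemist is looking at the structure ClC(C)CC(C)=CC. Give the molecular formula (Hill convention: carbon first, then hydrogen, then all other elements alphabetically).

C7H13Cl

Walk through each heavy atom and fill implicit hydrogens from standard valence (C 4, N 3, O 2, S 2, halogen 1):
  atom 1: Cl (halogen, monovalent) → 0 H
  atom 2: C, bond orders sum to 3 (valence 4) → 1 H
  atom 3: C, bond orders sum to 1 (valence 4) → 3 H
  atom 4: C, bond orders sum to 2 (valence 4) → 2 H
  atom 5: C, bond orders sum to 4 (valence 4) → 0 H
  atom 6: C, bond orders sum to 1 (valence 4) → 3 H
  atom 7: C, bond orders sum to 3 (valence 4) → 1 H
  atom 8: C, bond orders sum to 1 (valence 4) → 3 H
Totals → C:7, H:13, Cl:1.
In Hill order: C7H13Cl.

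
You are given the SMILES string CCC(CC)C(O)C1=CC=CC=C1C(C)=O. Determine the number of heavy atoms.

Every atom symbol written in the SMILES (organic subset) is one heavy atom; implicit H are not written.
Heavy atoms by element → C:14, O:2.
Total: 16.

16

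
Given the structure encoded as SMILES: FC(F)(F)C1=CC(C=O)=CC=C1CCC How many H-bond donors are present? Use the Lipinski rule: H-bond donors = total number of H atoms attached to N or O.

0

Donors: find every N or O and count the H atoms it carries.
  atom 9 (O): bond orders sum to 2 → 0 H
Lipinski HBD = 0.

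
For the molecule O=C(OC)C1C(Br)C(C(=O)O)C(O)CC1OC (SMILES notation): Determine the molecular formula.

C10H15BrO6

Walk through each heavy atom and fill implicit hydrogens from standard valence (C 4, N 3, O 2, S 2, halogen 1):
  atom 1: O, bond orders sum to 2 (valence 2) → 0 H
  atom 2: C, bond orders sum to 4 (valence 4) → 0 H
  atom 3: O, bond orders sum to 2 (valence 2) → 0 H
  atom 4: C, bond orders sum to 1 (valence 4) → 3 H
  atom 5: C, bond orders sum to 3 (valence 4) → 1 H
  atom 6: C, bond orders sum to 3 (valence 4) → 1 H
  atom 7: Br (halogen, monovalent) → 0 H
  atom 8: C, bond orders sum to 3 (valence 4) → 1 H
  atom 9: C, bond orders sum to 4 (valence 4) → 0 H
  atom 10: O, bond orders sum to 2 (valence 2) → 0 H
  atom 11: O, bond orders sum to 1 (valence 2) → 1 H
  atom 12: C, bond orders sum to 3 (valence 4) → 1 H
  atom 13: O, bond orders sum to 1 (valence 2) → 1 H
  atom 14: C, bond orders sum to 2 (valence 4) → 2 H
  atom 15: C, bond orders sum to 3 (valence 4) → 1 H
  atom 16: O, bond orders sum to 2 (valence 2) → 0 H
  atom 17: C, bond orders sum to 1 (valence 4) → 3 H
Totals → C:10, H:15, Br:1, O:6.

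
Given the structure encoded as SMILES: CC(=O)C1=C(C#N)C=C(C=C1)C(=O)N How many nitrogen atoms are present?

Scan the SMILES for N atoms (remember two-letter symbols like Cl and Br are single atoms).
Nitrogen count: 2.

2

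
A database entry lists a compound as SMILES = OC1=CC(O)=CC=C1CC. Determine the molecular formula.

C8H10O2

Walk through each heavy atom and fill implicit hydrogens from standard valence (C 4, N 3, O 2, S 2, halogen 1):
  atom 1: O, bond orders sum to 1 (valence 2) → 1 H
  atom 2: C, bond orders sum to 4 (valence 4) → 0 H
  atom 3: C, bond orders sum to 3 (valence 4) → 1 H
  atom 4: C, bond orders sum to 4 (valence 4) → 0 H
  atom 5: O, bond orders sum to 1 (valence 2) → 1 H
  atom 6: C, bond orders sum to 3 (valence 4) → 1 H
  atom 7: C, bond orders sum to 3 (valence 4) → 1 H
  atom 8: C, bond orders sum to 4 (valence 4) → 0 H
  atom 9: C, bond orders sum to 2 (valence 4) → 2 H
  atom 10: C, bond orders sum to 1 (valence 4) → 3 H
Totals → C:8, H:10, O:2.
In Hill order: C8H10O2.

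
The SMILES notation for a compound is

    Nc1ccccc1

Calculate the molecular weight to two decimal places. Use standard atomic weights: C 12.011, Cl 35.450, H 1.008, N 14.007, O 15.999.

First, the molecular formula is C6H7N (counting implicit H from valence).
  C: 6 × 12.011 = 72.066
  H: 7 × 1.008 = 7.056
  N: 1 × 14.007 = 14.007
Sum: 6×12.011 + 7×1.008 + 1×14.007 = 93.129 → 93.13 g/mol.

93.13 g/mol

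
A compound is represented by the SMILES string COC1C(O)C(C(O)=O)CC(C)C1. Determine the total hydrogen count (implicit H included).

Walk through each heavy atom and fill implicit hydrogens from standard valence (C 4, N 3, O 2, S 2, halogen 1):
  atom 1: C, bond orders sum to 1 (valence 4) → 3 H
  atom 2: O, bond orders sum to 2 (valence 2) → 0 H
  atom 3: C, bond orders sum to 3 (valence 4) → 1 H
  atom 4: C, bond orders sum to 3 (valence 4) → 1 H
  atom 5: O, bond orders sum to 1 (valence 2) → 1 H
  atom 6: C, bond orders sum to 3 (valence 4) → 1 H
  atom 7: C, bond orders sum to 4 (valence 4) → 0 H
  atom 8: O, bond orders sum to 1 (valence 2) → 1 H
  atom 9: O, bond orders sum to 2 (valence 2) → 0 H
  atom 10: C, bond orders sum to 2 (valence 4) → 2 H
  atom 11: C, bond orders sum to 3 (valence 4) → 1 H
  atom 12: C, bond orders sum to 1 (valence 4) → 3 H
  atom 13: C, bond orders sum to 2 (valence 4) → 2 H
Total hydrogens: 16.

16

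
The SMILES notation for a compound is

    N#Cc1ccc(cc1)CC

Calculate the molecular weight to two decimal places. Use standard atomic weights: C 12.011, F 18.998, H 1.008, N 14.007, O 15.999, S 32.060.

First, the molecular formula is C9H9N (counting implicit H from valence).
  C: 9 × 12.011 = 108.099
  H: 9 × 1.008 = 9.072
  N: 1 × 14.007 = 14.007
Sum: 9×12.011 + 9×1.008 + 1×14.007 = 131.178 → 131.18 g/mol.

131.18 g/mol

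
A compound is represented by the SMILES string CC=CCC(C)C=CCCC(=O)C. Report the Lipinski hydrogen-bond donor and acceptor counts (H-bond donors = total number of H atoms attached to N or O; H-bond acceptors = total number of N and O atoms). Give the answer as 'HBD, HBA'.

Donors: find every N or O and count the H atoms it carries.
  atom 12 (O): bond orders sum to 2 → 0 H
Lipinski HBD = 0.
Acceptors: N atoms = 0, O atoms = 1 → HBA = 1.

0, 1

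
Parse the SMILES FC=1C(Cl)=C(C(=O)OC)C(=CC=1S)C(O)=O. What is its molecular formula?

C9H6ClFO4S

Walk through each heavy atom and fill implicit hydrogens from standard valence (C 4, N 3, O 2, S 2, halogen 1):
  atom 1: F (halogen, monovalent) → 0 H
  atom 2: C, bond orders sum to 4 (valence 4) → 0 H
  atom 3: C, bond orders sum to 4 (valence 4) → 0 H
  atom 4: Cl (halogen, monovalent) → 0 H
  atom 5: C, bond orders sum to 4 (valence 4) → 0 H
  atom 6: C, bond orders sum to 4 (valence 4) → 0 H
  atom 7: O, bond orders sum to 2 (valence 2) → 0 H
  atom 8: O, bond orders sum to 2 (valence 2) → 0 H
  atom 9: C, bond orders sum to 1 (valence 4) → 3 H
  atom 10: C, bond orders sum to 4 (valence 4) → 0 H
  atom 11: C, bond orders sum to 3 (valence 4) → 1 H
  atom 12: C, bond orders sum to 4 (valence 4) → 0 H
  atom 13: S, bond orders sum to 1 (valence 2) → 1 H
  atom 14: C, bond orders sum to 4 (valence 4) → 0 H
  atom 15: O, bond orders sum to 1 (valence 2) → 1 H
  atom 16: O, bond orders sum to 2 (valence 2) → 0 H
Totals → C:9, H:6, Cl:1, F:1, O:4, S:1.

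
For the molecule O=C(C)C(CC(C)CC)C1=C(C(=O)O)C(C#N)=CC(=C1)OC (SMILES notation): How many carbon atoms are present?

Count every carbon token in the SMILES (each C, including those in ring-closure positions and inside branches).
Carbon count: 17.

17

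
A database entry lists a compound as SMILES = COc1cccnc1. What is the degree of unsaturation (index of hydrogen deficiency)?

Molecular formula: C6H7NO.
DoU = (2C + 2 + N − H − X) / 2, where X is the halogen count and O/S are ignored.
    = (2·6 + 2 + 1 − 7 − 0) / 2 = 8 / 2 = 4.

4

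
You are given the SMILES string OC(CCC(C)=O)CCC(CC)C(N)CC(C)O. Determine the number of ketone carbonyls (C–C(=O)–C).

The ketone motif appears at heavy-atom position 5 in the SMILES.
Other groups present: 2 hydroxyl, 1 primary amine.
Ketone count: 1.

1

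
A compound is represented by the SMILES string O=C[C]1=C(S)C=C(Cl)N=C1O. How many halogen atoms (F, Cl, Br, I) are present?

Halogen atoms appear at heavy-atom position 8 (1×Cl).
Other groups present: 1 aldehyde, 1 hydroxyl, 1 thiol.
Halogen count: 1.

1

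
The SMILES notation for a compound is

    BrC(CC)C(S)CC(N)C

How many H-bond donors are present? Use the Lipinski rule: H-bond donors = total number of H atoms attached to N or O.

Donors: find every N or O and count the H atoms it carries.
  atom 9 (N): bond orders sum to 1 → 2 H
Lipinski HBD = 2.

2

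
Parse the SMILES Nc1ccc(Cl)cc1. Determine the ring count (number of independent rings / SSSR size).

In SMILES, each pair of matching ring-closure digits denotes one ring-closing bond; the number of such bonds equals the number of independent rings.
Ring-closure bonds here: 1.

1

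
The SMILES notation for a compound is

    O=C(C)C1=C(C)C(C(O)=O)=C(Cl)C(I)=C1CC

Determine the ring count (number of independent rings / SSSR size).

1

In SMILES, each pair of matching ring-closure digits denotes one ring-closing bond; the number of such bonds equals the number of independent rings.
Ring-closure bonds here: 1.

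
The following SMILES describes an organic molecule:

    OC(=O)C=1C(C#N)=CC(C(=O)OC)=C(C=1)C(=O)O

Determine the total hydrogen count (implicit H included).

7

Walk through each heavy atom and fill implicit hydrogens from standard valence (C 4, N 3, O 2, S 2, halogen 1):
  atom 1: O, bond orders sum to 1 (valence 2) → 1 H
  atom 2: C, bond orders sum to 4 (valence 4) → 0 H
  atom 3: O, bond orders sum to 2 (valence 2) → 0 H
  atom 4: C, bond orders sum to 4 (valence 4) → 0 H
  atom 5: C, bond orders sum to 4 (valence 4) → 0 H
  atom 6: C, bond orders sum to 4 (valence 4) → 0 H
  atom 7: N, bond orders sum to 3 (valence 3) → 0 H
  atom 8: C, bond orders sum to 3 (valence 4) → 1 H
  atom 9: C, bond orders sum to 4 (valence 4) → 0 H
  atom 10: C, bond orders sum to 4 (valence 4) → 0 H
  atom 11: O, bond orders sum to 2 (valence 2) → 0 H
  atom 12: O, bond orders sum to 2 (valence 2) → 0 H
  atom 13: C, bond orders sum to 1 (valence 4) → 3 H
  atom 14: C, bond orders sum to 4 (valence 4) → 0 H
  atom 15: C, bond orders sum to 3 (valence 4) → 1 H
  atom 16: C, bond orders sum to 4 (valence 4) → 0 H
  atom 17: O, bond orders sum to 2 (valence 2) → 0 H
  atom 18: O, bond orders sum to 1 (valence 2) → 1 H
Total hydrogens: 7.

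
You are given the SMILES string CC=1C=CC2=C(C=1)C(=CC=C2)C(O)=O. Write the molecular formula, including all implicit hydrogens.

C12H10O2

Walk through each heavy atom and fill implicit hydrogens from standard valence (C 4, N 3, O 2, S 2, halogen 1):
  atom 1: C, bond orders sum to 1 (valence 4) → 3 H
  atom 2: C, bond orders sum to 4 (valence 4) → 0 H
  atom 3: C, bond orders sum to 3 (valence 4) → 1 H
  atom 4: C, bond orders sum to 3 (valence 4) → 1 H
  atom 5: C, bond orders sum to 4 (valence 4) → 0 H
  atom 6: C, bond orders sum to 4 (valence 4) → 0 H
  atom 7: C, bond orders sum to 3 (valence 4) → 1 H
  atom 8: C, bond orders sum to 4 (valence 4) → 0 H
  atom 9: C, bond orders sum to 3 (valence 4) → 1 H
  atom 10: C, bond orders sum to 3 (valence 4) → 1 H
  atom 11: C, bond orders sum to 3 (valence 4) → 1 H
  atom 12: C, bond orders sum to 4 (valence 4) → 0 H
  atom 13: O, bond orders sum to 1 (valence 2) → 1 H
  atom 14: O, bond orders sum to 2 (valence 2) → 0 H
Totals → C:12, H:10, O:2.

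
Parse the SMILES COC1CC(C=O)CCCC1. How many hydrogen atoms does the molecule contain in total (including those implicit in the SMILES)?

Walk through each heavy atom and fill implicit hydrogens from standard valence (C 4, N 3, O 2, S 2, halogen 1):
  atom 1: C, bond orders sum to 1 (valence 4) → 3 H
  atom 2: O, bond orders sum to 2 (valence 2) → 0 H
  atom 3: C, bond orders sum to 3 (valence 4) → 1 H
  atom 4: C, bond orders sum to 2 (valence 4) → 2 H
  atom 5: C, bond orders sum to 3 (valence 4) → 1 H
  atom 6: C, bond orders sum to 3 (valence 4) → 1 H
  atom 7: O, bond orders sum to 2 (valence 2) → 0 H
  atom 8: C, bond orders sum to 2 (valence 4) → 2 H
  atom 9: C, bond orders sum to 2 (valence 4) → 2 H
  atom 10: C, bond orders sum to 2 (valence 4) → 2 H
  atom 11: C, bond orders sum to 2 (valence 4) → 2 H
Total hydrogens: 16.

16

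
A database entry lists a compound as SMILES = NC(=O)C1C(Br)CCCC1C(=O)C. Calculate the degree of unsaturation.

Degree of unsaturation = (number of rings) + (number of π bonds).
Ring closures in the SMILES: 1.
π bonds: 2 double bonds (each 1 DoU) → 2 DoU from unsaturation.
Total DoU = 1 + 2 = 3.

3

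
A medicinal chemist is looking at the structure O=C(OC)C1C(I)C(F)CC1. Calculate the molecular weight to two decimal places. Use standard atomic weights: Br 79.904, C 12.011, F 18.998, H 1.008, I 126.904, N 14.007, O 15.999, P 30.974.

First, the molecular formula is C7H10FIO2 (counting implicit H from valence).
  C: 7 × 12.011 = 84.077
  F: 1 × 18.998 = 18.998
  H: 10 × 1.008 = 10.080
  I: 1 × 126.904 = 126.904
  O: 2 × 15.999 = 31.998
Sum: 7×12.011 + 1×18.998 + 10×1.008 + 1×126.904 + 2×15.999 = 272.057 → 272.06 g/mol.

272.06 g/mol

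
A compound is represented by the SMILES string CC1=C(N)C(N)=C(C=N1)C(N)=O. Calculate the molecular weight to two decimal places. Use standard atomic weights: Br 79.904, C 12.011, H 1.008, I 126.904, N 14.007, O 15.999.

166.18 g/mol

First, the molecular formula is C7H10N4O (counting implicit H from valence).
  C: 7 × 12.011 = 84.077
  H: 10 × 1.008 = 10.080
  N: 4 × 14.007 = 56.028
  O: 1 × 15.999 = 15.999
Sum: 7×12.011 + 10×1.008 + 4×14.007 + 1×15.999 = 166.184 → 166.18 g/mol.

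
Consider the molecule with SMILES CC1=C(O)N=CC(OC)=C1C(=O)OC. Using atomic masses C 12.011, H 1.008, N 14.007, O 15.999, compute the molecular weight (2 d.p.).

First, the molecular formula is C9H11NO4 (counting implicit H from valence).
  C: 9 × 12.011 = 108.099
  H: 11 × 1.008 = 11.088
  N: 1 × 14.007 = 14.007
  O: 4 × 15.999 = 63.996
Sum: 9×12.011 + 11×1.008 + 1×14.007 + 4×15.999 = 197.190 → 197.19 g/mol.

197.19 g/mol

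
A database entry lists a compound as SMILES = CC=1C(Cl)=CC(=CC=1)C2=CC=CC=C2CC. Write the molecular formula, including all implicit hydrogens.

C15H15Cl

Walk through each heavy atom and fill implicit hydrogens from standard valence (C 4, N 3, O 2, S 2, halogen 1):
  atom 1: C, bond orders sum to 1 (valence 4) → 3 H
  atom 2: C, bond orders sum to 4 (valence 4) → 0 H
  atom 3: C, bond orders sum to 4 (valence 4) → 0 H
  atom 4: Cl (halogen, monovalent) → 0 H
  atom 5: C, bond orders sum to 3 (valence 4) → 1 H
  atom 6: C, bond orders sum to 4 (valence 4) → 0 H
  atom 7: C, bond orders sum to 3 (valence 4) → 1 H
  atom 8: C, bond orders sum to 3 (valence 4) → 1 H
  atom 9: C, bond orders sum to 4 (valence 4) → 0 H
  atom 10: C, bond orders sum to 3 (valence 4) → 1 H
  atom 11: C, bond orders sum to 3 (valence 4) → 1 H
  atom 12: C, bond orders sum to 3 (valence 4) → 1 H
  atom 13: C, bond orders sum to 3 (valence 4) → 1 H
  atom 14: C, bond orders sum to 4 (valence 4) → 0 H
  atom 15: C, bond orders sum to 2 (valence 4) → 2 H
  atom 16: C, bond orders sum to 1 (valence 4) → 3 H
Totals → C:15, H:15, Cl:1.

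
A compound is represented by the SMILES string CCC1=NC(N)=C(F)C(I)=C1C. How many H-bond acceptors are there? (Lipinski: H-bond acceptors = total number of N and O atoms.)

N atoms: 2; O atoms: 0.
Lipinski HBA = 2 + 0 = 2.

2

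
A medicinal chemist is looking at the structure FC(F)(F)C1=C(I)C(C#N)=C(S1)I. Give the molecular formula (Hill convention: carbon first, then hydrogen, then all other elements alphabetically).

Walk through each heavy atom and fill implicit hydrogens from standard valence (C 4, N 3, O 2, S 2, halogen 1):
  atom 1: F (halogen, monovalent) → 0 H
  atom 2: C, bond orders sum to 4 (valence 4) → 0 H
  atom 3: F (halogen, monovalent) → 0 H
  atom 4: F (halogen, monovalent) → 0 H
  atom 5: C, bond orders sum to 4 (valence 4) → 0 H
  atom 6: C, bond orders sum to 4 (valence 4) → 0 H
  atom 7: I (halogen, monovalent) → 0 H
  atom 8: C, bond orders sum to 4 (valence 4) → 0 H
  atom 9: C, bond orders sum to 4 (valence 4) → 0 H
  atom 10: N, bond orders sum to 3 (valence 3) → 0 H
  atom 11: C, bond orders sum to 4 (valence 4) → 0 H
  atom 12: S, bond orders sum to 2 (valence 2) → 0 H
  atom 13: I (halogen, monovalent) → 0 H
Totals → C:6, F:3, I:2, N:1, S:1.

C6F3I2NS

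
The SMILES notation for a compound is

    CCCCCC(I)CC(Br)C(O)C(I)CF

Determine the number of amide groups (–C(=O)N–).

Scan the SMILES for the amide motif — none present.
Groups that are present: 1 hydroxyl.

0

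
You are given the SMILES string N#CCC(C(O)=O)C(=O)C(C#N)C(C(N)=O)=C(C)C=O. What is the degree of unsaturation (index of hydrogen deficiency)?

Molecular formula: C12H11N3O5.
DoU = (2C + 2 + N − H − X) / 2, where X is the halogen count and O/S are ignored.
    = (2·12 + 2 + 3 − 11 − 0) / 2 = 18 / 2 = 9.

9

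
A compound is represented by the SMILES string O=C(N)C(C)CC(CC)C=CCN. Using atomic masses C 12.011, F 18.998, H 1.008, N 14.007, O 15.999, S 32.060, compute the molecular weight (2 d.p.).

First, the molecular formula is C10H20N2O (counting implicit H from valence).
  C: 10 × 12.011 = 120.110
  H: 20 × 1.008 = 20.160
  N: 2 × 14.007 = 28.014
  O: 1 × 15.999 = 15.999
Sum: 10×12.011 + 20×1.008 + 2×14.007 + 1×15.999 = 184.283 → 184.28 g/mol.

184.28 g/mol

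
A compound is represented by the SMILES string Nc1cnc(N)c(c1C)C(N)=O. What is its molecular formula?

C7H10N4O

Walk through each heavy atom and fill implicit hydrogens from standard valence (C 4, N 3, O 2, S 2, halogen 1); for lowercase aromatic atoms, an aromatic c carries 1 H when it has two neighbours and 0 H with three, and aromatic n carries 0 H:
  atom 1: N, bond orders sum to 1 (valence 3) → 2 H
  atom 2: aromatic c, 3 neighbours → 0 H
  atom 3: aromatic c, 2 neighbours → 1 H
  atom 4: aromatic n, 2 neighbours → 0 H
  atom 5: aromatic c, 3 neighbours → 0 H
  atom 6: N, bond orders sum to 1 (valence 3) → 2 H
  atom 7: aromatic c, 3 neighbours → 0 H
  atom 8: aromatic c, 3 neighbours → 0 H
  atom 9: C, bond orders sum to 1 (valence 4) → 3 H
  atom 10: C, bond orders sum to 4 (valence 4) → 0 H
  atom 11: N, bond orders sum to 1 (valence 3) → 2 H
  atom 12: O, bond orders sum to 2 (valence 2) → 0 H
Totals → C:7, H:10, N:4, O:1.
In Hill order: C7H10N4O.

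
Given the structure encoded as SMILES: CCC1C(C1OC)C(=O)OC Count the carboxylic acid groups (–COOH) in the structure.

0

Scan the SMILES for the carboxylic acid motif — none present.
Groups that are present: 1 ester, 1 ether.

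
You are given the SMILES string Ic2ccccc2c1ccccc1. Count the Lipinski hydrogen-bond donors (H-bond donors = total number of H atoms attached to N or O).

Donors: find every N or O and count the H atoms it carries.
  (no N or O atoms present)
Lipinski HBD = 0.

0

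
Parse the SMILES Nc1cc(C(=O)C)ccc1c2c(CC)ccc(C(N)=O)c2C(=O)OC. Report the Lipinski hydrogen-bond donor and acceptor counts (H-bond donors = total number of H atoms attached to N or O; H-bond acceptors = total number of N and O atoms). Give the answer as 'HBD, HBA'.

4, 6

Donors: find every N or O and count the H atoms it carries.
  atom 1 (N): bond orders sum to 1 → 2 H
  atom 6 (O): bond orders sum to 2 → 0 H
  atom 19 (N): bond orders sum to 1 → 2 H
  atom 20 (O): bond orders sum to 2 → 0 H
  atom 23 (O): bond orders sum to 2 → 0 H
  atom 24 (O): bond orders sum to 2 → 0 H
Lipinski HBD = 4.
Acceptors: N atoms = 2, O atoms = 4 → HBA = 6.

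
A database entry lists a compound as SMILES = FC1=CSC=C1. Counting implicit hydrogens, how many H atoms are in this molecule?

Walk through each heavy atom and fill implicit hydrogens from standard valence (C 4, N 3, O 2, S 2, halogen 1):
  atom 1: F (halogen, monovalent) → 0 H
  atom 2: C, bond orders sum to 4 (valence 4) → 0 H
  atom 3: C, bond orders sum to 3 (valence 4) → 1 H
  atom 4: S, bond orders sum to 2 (valence 2) → 0 H
  atom 5: C, bond orders sum to 3 (valence 4) → 1 H
  atom 6: C, bond orders sum to 3 (valence 4) → 1 H
Total hydrogens: 3.

3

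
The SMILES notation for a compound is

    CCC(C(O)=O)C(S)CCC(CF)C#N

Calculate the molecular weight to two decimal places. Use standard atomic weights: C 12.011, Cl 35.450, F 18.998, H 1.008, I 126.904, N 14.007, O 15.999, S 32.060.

First, the molecular formula is C10H16FNO2S (counting implicit H from valence).
  C: 10 × 12.011 = 120.110
  F: 1 × 18.998 = 18.998
  H: 16 × 1.008 = 16.128
  N: 1 × 14.007 = 14.007
  O: 2 × 15.999 = 31.998
  S: 1 × 32.060 = 32.060
Sum: 10×12.011 + 1×18.998 + 16×1.008 + 1×14.007 + 2×15.999 + 1×32.060 = 233.301 → 233.30 g/mol.

233.30 g/mol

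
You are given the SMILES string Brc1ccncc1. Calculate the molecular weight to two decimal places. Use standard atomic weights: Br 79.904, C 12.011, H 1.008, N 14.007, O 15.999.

First, the molecular formula is C5H4BrN (counting implicit H from valence).
  Br: 1 × 79.904 = 79.904
  C: 5 × 12.011 = 60.055
  H: 4 × 1.008 = 4.032
  N: 1 × 14.007 = 14.007
Sum: 1×79.904 + 5×12.011 + 4×1.008 + 1×14.007 = 157.998 → 158.00 g/mol.

158.00 g/mol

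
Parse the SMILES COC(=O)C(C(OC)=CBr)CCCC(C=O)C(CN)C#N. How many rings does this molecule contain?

In SMILES, each pair of matching ring-closure digits denotes one ring-closing bond; the number of such bonds equals the number of independent rings.
Ring-closure bonds here: 0.

0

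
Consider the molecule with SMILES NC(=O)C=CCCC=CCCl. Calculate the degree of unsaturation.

3

Molecular formula: C8H12ClNO.
DoU = (2C + 2 + N − H − X) / 2, where X is the halogen count and O/S are ignored.
    = (2·8 + 2 + 1 − 12 − 1) / 2 = 6 / 2 = 3.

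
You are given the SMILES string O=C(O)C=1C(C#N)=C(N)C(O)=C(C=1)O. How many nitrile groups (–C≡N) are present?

1

The nitrile motif appears at heavy-atom position 6 in the SMILES.
Other groups present: 1 carboxylic acid, 2 hydroxyl, 1 primary amine.
Nitrile count: 1.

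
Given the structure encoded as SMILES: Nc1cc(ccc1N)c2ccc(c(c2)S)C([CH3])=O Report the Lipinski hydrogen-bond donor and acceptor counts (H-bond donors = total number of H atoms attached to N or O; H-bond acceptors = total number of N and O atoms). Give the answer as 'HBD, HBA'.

Donors: find every N or O and count the H atoms it carries.
  atom 1 (N): bond orders sum to 1 → 2 H
  atom 8 (N): bond orders sum to 1 → 2 H
  atom 18 (O): bond orders sum to 2 → 0 H
Lipinski HBD = 4.
Acceptors: N atoms = 2, O atoms = 1 → HBA = 3.

4, 3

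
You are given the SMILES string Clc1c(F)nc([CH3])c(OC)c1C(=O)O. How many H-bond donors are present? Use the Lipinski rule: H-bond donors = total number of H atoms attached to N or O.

1

Donors: find every N or O and count the H atoms it carries.
  atom 5 (N): bond orders sum to 3 → 0 H
  atom 9 (O): bond orders sum to 2 → 0 H
  atom 13 (O): bond orders sum to 2 → 0 H
  atom 14 (O): bond orders sum to 1 → 1 H
Lipinski HBD = 1.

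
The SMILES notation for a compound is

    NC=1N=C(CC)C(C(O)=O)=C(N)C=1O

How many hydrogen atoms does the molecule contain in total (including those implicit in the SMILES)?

Walk through each heavy atom and fill implicit hydrogens from standard valence (C 4, N 3, O 2, S 2, halogen 1):
  atom 1: N, bond orders sum to 1 (valence 3) → 2 H
  atom 2: C, bond orders sum to 4 (valence 4) → 0 H
  atom 3: N, bond orders sum to 3 (valence 3) → 0 H
  atom 4: C, bond orders sum to 4 (valence 4) → 0 H
  atom 5: C, bond orders sum to 2 (valence 4) → 2 H
  atom 6: C, bond orders sum to 1 (valence 4) → 3 H
  atom 7: C, bond orders sum to 4 (valence 4) → 0 H
  atom 8: C, bond orders sum to 4 (valence 4) → 0 H
  atom 9: O, bond orders sum to 1 (valence 2) → 1 H
  atom 10: O, bond orders sum to 2 (valence 2) → 0 H
  atom 11: C, bond orders sum to 4 (valence 4) → 0 H
  atom 12: N, bond orders sum to 1 (valence 3) → 2 H
  atom 13: C, bond orders sum to 4 (valence 4) → 0 H
  atom 14: O, bond orders sum to 1 (valence 2) → 1 H
Total hydrogens: 11.

11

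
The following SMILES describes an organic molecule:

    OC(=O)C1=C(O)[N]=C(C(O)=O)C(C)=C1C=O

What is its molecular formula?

Walk through each heavy atom and fill implicit hydrogens from standard valence (C 4, N 3, O 2, S 2, halogen 1):
  atom 1: O, bond orders sum to 1 (valence 2) → 1 H
  atom 2: C, bond orders sum to 4 (valence 4) → 0 H
  atom 3: O, bond orders sum to 2 (valence 2) → 0 H
  atom 4: C, bond orders sum to 4 (valence 4) → 0 H
  atom 5: C, bond orders sum to 4 (valence 4) → 0 H
  atom 6: O, bond orders sum to 1 (valence 2) → 1 H
  atom 7: N with explicit H count 0
  atom 8: C, bond orders sum to 4 (valence 4) → 0 H
  atom 9: C, bond orders sum to 4 (valence 4) → 0 H
  atom 10: O, bond orders sum to 1 (valence 2) → 1 H
  atom 11: O, bond orders sum to 2 (valence 2) → 0 H
  atom 12: C, bond orders sum to 4 (valence 4) → 0 H
  atom 13: C, bond orders sum to 1 (valence 4) → 3 H
  atom 14: C, bond orders sum to 4 (valence 4) → 0 H
  atom 15: C, bond orders sum to 3 (valence 4) → 1 H
  atom 16: O, bond orders sum to 2 (valence 2) → 0 H
Totals → C:9, H:7, N:1, O:6.

C9H7NO6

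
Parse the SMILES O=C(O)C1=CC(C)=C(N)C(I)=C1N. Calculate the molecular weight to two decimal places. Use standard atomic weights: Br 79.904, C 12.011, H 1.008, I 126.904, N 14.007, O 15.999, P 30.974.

292.08 g/mol

First, the molecular formula is C8H9IN2O2 (counting implicit H from valence).
  C: 8 × 12.011 = 96.088
  H: 9 × 1.008 = 9.072
  I: 1 × 126.904 = 126.904
  N: 2 × 14.007 = 28.014
  O: 2 × 15.999 = 31.998
Sum: 8×12.011 + 9×1.008 + 1×126.904 + 2×14.007 + 2×15.999 = 292.076 → 292.08 g/mol.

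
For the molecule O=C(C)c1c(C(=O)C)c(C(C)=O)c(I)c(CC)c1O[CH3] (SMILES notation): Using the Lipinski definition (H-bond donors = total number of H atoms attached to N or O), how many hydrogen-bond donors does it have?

Donors: find every N or O and count the H atoms it carries.
  atom 1 (O): bond orders sum to 2 → 0 H
  atom 7 (O): bond orders sum to 2 → 0 H
  atom 12 (O): bond orders sum to 2 → 0 H
  atom 19 (O): bond orders sum to 2 → 0 H
Lipinski HBD = 0.

0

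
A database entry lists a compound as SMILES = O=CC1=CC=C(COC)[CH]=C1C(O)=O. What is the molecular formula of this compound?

C10H10O4

Walk through each heavy atom and fill implicit hydrogens from standard valence (C 4, N 3, O 2, S 2, halogen 1):
  atom 1: O, bond orders sum to 2 (valence 2) → 0 H
  atom 2: C, bond orders sum to 3 (valence 4) → 1 H
  atom 3: C, bond orders sum to 4 (valence 4) → 0 H
  atom 4: C, bond orders sum to 3 (valence 4) → 1 H
  atom 5: C, bond orders sum to 3 (valence 4) → 1 H
  atom 6: C, bond orders sum to 4 (valence 4) → 0 H
  atom 7: C, bond orders sum to 2 (valence 4) → 2 H
  atom 8: O, bond orders sum to 2 (valence 2) → 0 H
  atom 9: C, bond orders sum to 1 (valence 4) → 3 H
  atom 10: C with explicit H count 1
  atom 11: C, bond orders sum to 4 (valence 4) → 0 H
  atom 12: C, bond orders sum to 4 (valence 4) → 0 H
  atom 13: O, bond orders sum to 1 (valence 2) → 1 H
  atom 14: O, bond orders sum to 2 (valence 2) → 0 H
Totals → C:10, H:10, O:4.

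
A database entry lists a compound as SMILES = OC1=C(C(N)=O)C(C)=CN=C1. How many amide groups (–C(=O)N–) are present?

The amide motif appears at heavy-atom position 4 in the SMILES.
Other groups present: 1 hydroxyl.
Amide count: 1.

1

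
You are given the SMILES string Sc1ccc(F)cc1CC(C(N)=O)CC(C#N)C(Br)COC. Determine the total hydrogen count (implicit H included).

18

Walk through each heavy atom and fill implicit hydrogens from standard valence (C 4, N 3, O 2, S 2, halogen 1); for lowercase aromatic atoms, an aromatic c carries 1 H when it has two neighbours and 0 H with three, and aromatic n carries 0 H:
  atom 1: S, bond orders sum to 1 (valence 2) → 1 H
  atom 2: aromatic c, 3 neighbours → 0 H
  atom 3: aromatic c, 2 neighbours → 1 H
  atom 4: aromatic c, 2 neighbours → 1 H
  atom 5: aromatic c, 3 neighbours → 0 H
  atom 6: F (halogen, monovalent) → 0 H
  atom 7: aromatic c, 2 neighbours → 1 H
  atom 8: aromatic c, 3 neighbours → 0 H
  atom 9: C, bond orders sum to 2 (valence 4) → 2 H
  atom 10: C, bond orders sum to 3 (valence 4) → 1 H
  atom 11: C, bond orders sum to 4 (valence 4) → 0 H
  atom 12: N, bond orders sum to 1 (valence 3) → 2 H
  atom 13: O, bond orders sum to 2 (valence 2) → 0 H
  atom 14: C, bond orders sum to 2 (valence 4) → 2 H
  atom 15: C, bond orders sum to 3 (valence 4) → 1 H
  atom 16: C, bond orders sum to 4 (valence 4) → 0 H
  atom 17: N, bond orders sum to 3 (valence 3) → 0 H
  atom 18: C, bond orders sum to 3 (valence 4) → 1 H
  atom 19: Br (halogen, monovalent) → 0 H
  atom 20: C, bond orders sum to 2 (valence 4) → 2 H
  atom 21: O, bond orders sum to 2 (valence 2) → 0 H
  atom 22: C, bond orders sum to 1 (valence 4) → 3 H
Total hydrogens: 18.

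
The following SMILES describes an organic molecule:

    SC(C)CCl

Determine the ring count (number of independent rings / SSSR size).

0

In SMILES, each pair of matching ring-closure digits denotes one ring-closing bond; the number of such bonds equals the number of independent rings.
Ring-closure bonds here: 0.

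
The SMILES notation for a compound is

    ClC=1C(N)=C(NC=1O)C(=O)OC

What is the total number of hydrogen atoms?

7

Walk through each heavy atom and fill implicit hydrogens from standard valence (C 4, N 3, O 2, S 2, halogen 1):
  atom 1: Cl (halogen, monovalent) → 0 H
  atom 2: C, bond orders sum to 4 (valence 4) → 0 H
  atom 3: C, bond orders sum to 4 (valence 4) → 0 H
  atom 4: N, bond orders sum to 1 (valence 3) → 2 H
  atom 5: C, bond orders sum to 4 (valence 4) → 0 H
  atom 6: N, bond orders sum to 2 (valence 3) → 1 H
  atom 7: C, bond orders sum to 4 (valence 4) → 0 H
  atom 8: O, bond orders sum to 1 (valence 2) → 1 H
  atom 9: C, bond orders sum to 4 (valence 4) → 0 H
  atom 10: O, bond orders sum to 2 (valence 2) → 0 H
  atom 11: O, bond orders sum to 2 (valence 2) → 0 H
  atom 12: C, bond orders sum to 1 (valence 4) → 3 H
Total hydrogens: 7.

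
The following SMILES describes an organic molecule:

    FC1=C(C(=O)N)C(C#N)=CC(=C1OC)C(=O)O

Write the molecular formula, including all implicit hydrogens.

C10H7FN2O4

Walk through each heavy atom and fill implicit hydrogens from standard valence (C 4, N 3, O 2, S 2, halogen 1):
  atom 1: F (halogen, monovalent) → 0 H
  atom 2: C, bond orders sum to 4 (valence 4) → 0 H
  atom 3: C, bond orders sum to 4 (valence 4) → 0 H
  atom 4: C, bond orders sum to 4 (valence 4) → 0 H
  atom 5: O, bond orders sum to 2 (valence 2) → 0 H
  atom 6: N, bond orders sum to 1 (valence 3) → 2 H
  atom 7: C, bond orders sum to 4 (valence 4) → 0 H
  atom 8: C, bond orders sum to 4 (valence 4) → 0 H
  atom 9: N, bond orders sum to 3 (valence 3) → 0 H
  atom 10: C, bond orders sum to 3 (valence 4) → 1 H
  atom 11: C, bond orders sum to 4 (valence 4) → 0 H
  atom 12: C, bond orders sum to 4 (valence 4) → 0 H
  atom 13: O, bond orders sum to 2 (valence 2) → 0 H
  atom 14: C, bond orders sum to 1 (valence 4) → 3 H
  atom 15: C, bond orders sum to 4 (valence 4) → 0 H
  atom 16: O, bond orders sum to 2 (valence 2) → 0 H
  atom 17: O, bond orders sum to 1 (valence 2) → 1 H
Totals → C:10, H:7, F:1, N:2, O:4.
In Hill order: C10H7FN2O4.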